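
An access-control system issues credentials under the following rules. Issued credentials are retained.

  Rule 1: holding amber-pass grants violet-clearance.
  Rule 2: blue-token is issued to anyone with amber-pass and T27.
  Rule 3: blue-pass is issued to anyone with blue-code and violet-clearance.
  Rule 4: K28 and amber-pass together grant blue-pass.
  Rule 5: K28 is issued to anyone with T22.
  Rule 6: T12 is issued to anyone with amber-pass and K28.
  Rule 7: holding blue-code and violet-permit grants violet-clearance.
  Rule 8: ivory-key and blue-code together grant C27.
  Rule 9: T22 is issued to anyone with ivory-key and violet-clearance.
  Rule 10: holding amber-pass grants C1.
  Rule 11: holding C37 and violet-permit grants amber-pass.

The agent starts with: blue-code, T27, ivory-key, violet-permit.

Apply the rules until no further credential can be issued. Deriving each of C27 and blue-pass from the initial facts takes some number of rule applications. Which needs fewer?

C27: Holding ivory-key and blue-code grants C27 (Rule 8). [1 rule application]
blue-pass: Holding blue-code and violet-permit grants violet-clearance (Rule 7). Holding blue-code and violet-clearance grants blue-pass (Rule 3). [2 rule applications]
C27 needs fewer.

C27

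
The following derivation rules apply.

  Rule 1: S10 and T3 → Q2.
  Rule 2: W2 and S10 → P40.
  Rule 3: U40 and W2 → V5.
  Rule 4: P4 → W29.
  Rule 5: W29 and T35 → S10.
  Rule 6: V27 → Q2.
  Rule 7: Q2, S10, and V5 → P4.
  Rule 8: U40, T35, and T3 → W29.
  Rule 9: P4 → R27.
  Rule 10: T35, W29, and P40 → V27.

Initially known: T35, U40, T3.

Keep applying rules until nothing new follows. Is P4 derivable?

P4 would need Q2, S10, and V5 (Rule 7), but V5 is never established.

No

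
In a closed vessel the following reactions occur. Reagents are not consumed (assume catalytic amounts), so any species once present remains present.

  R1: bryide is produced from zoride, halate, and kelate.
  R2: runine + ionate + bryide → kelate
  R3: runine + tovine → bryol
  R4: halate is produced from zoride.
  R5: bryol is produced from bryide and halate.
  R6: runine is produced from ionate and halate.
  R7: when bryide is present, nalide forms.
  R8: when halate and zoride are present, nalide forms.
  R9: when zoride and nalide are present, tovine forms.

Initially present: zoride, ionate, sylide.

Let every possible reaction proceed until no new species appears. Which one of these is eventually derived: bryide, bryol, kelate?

zoride present → halate forms (R4).
ionate and halate present → runine forms (R6).
halate and zoride present → nalide forms (R8).
zoride and nalide present → tovine forms (R9).
runine and tovine present → bryol forms (R3).
kelate would need runine, ionate, and bryide (R2), but bryide never forms. bryide would need zoride, halate, and kelate (R1), but kelate never forms.

bryol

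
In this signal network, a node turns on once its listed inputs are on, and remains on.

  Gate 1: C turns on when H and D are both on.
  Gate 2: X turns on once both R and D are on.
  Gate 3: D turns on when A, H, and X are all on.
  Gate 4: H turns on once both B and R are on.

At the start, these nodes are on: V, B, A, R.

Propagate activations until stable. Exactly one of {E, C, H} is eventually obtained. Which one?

Gate 4: B and R on → H on.
No rule produces E, and it is not given. C would need H and D (Gate 1), but D never turns on.

H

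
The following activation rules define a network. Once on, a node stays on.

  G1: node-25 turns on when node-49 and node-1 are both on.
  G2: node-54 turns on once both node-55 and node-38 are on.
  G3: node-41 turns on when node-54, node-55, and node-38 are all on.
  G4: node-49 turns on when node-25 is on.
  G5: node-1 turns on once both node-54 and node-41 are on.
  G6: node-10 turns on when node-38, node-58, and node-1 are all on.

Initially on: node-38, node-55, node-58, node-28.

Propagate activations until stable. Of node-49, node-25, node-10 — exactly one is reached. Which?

node-10

node-55 and node-38 are on, so node-54 turns on (G2).
G3: node-54, node-55, and node-38 on → node-41 on.
G5: node-54 and node-41 on → node-1 on.
G6: node-38, node-58, and node-1 on → node-10 on.
node-25 would need node-49 and node-1 (G1), but node-49 never turns on. node-49 would need node-25 (G4), but node-25 never turns on.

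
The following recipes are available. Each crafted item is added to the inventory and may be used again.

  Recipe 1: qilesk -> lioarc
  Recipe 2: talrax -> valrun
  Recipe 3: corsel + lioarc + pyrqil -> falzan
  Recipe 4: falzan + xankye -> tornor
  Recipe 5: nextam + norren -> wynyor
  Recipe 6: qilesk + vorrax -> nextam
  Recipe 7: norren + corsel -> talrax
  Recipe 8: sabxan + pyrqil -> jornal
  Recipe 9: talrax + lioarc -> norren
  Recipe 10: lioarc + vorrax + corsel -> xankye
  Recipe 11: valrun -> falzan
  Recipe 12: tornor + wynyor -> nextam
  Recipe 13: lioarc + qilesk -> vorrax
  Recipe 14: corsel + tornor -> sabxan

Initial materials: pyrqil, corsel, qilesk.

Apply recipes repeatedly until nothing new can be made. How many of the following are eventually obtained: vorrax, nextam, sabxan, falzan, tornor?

qilesk -> lioarc (Recipe 1).
Using Recipe 3, corsel, lioarc, and pyrqil make falzan.
Using Recipe 13, lioarc and qilesk make vorrax.
lioarc + vorrax + corsel -> xankye (Recipe 10).
Using Recipe 6, qilesk and vorrax make nextam.
falzan + xankye -> tornor (Recipe 4).
corsel + tornor -> sabxan (Recipe 14).
vorrax: reached.
nextam: reached.
sabxan: reached.
falzan: reached.
tornor: reached.
All 5 are reached.

5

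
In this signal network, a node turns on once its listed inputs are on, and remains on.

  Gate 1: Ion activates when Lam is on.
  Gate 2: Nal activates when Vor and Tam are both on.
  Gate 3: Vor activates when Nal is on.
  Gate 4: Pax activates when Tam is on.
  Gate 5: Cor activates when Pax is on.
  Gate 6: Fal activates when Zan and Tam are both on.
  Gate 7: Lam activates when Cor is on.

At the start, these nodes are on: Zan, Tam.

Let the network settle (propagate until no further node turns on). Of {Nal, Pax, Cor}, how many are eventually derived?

Gate 4: Tam on → Pax on.
Gate 5: Pax on → Cor on.
Nal would need Vor and Tam (Gate 2), but Vor never turns on.
Pax: reached.
Cor: reached.
Reached: Pax and Cor — 2 of the 3.

2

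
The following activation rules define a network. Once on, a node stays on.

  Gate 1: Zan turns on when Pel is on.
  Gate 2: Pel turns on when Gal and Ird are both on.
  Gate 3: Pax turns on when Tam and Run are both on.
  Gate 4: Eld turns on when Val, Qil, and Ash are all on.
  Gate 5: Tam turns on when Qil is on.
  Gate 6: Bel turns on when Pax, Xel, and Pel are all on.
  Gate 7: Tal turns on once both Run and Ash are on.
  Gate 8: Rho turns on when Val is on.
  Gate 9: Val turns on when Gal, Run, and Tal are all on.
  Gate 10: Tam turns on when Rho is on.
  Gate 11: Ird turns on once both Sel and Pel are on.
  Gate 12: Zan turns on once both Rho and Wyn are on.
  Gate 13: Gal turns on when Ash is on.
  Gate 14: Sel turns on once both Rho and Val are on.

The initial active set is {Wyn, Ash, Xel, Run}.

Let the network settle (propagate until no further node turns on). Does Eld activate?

No

Eld would need Val, Qil, and Ash (Gate 4), but Qil never turns on.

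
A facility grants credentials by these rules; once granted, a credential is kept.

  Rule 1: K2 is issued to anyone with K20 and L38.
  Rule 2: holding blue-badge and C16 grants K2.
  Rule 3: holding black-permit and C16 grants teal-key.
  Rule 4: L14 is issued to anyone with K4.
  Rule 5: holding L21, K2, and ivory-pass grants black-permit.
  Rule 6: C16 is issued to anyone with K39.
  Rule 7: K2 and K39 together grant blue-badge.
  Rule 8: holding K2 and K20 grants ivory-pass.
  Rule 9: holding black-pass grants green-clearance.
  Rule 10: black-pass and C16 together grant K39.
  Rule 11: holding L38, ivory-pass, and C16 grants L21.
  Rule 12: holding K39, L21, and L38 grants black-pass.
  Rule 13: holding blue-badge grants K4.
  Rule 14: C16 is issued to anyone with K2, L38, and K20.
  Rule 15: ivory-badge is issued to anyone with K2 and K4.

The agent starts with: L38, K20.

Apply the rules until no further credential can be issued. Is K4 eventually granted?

K4 would need blue-badge (Rule 13), but blue-badge is never granted.

No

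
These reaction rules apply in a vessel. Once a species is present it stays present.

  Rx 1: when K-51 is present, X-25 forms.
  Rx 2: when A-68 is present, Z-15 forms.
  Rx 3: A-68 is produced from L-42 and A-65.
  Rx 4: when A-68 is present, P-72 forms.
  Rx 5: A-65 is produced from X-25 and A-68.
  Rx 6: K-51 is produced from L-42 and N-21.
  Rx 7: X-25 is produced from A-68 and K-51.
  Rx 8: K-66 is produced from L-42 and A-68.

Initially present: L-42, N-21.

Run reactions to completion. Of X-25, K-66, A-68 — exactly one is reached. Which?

X-25

L-42 and N-21 present → K-51 forms (Rx 6).
K-51 present → X-25 forms (Rx 1).
A-68 would need L-42 and A-65 (Rx 3), but A-65 never forms. K-66 would need L-42 and A-68 (Rx 8), but A-68 never forms.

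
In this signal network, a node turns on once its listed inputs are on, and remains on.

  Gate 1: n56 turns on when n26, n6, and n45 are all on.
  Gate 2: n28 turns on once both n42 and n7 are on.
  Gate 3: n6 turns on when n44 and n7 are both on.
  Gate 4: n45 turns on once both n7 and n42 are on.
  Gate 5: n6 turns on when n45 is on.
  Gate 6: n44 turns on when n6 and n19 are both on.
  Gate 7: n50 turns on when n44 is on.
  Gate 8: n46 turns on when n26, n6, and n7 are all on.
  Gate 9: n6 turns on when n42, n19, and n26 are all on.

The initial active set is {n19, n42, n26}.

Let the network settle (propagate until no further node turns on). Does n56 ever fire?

No

n56 would need n26, n6, and n45 (Gate 1), but n45 never turns on.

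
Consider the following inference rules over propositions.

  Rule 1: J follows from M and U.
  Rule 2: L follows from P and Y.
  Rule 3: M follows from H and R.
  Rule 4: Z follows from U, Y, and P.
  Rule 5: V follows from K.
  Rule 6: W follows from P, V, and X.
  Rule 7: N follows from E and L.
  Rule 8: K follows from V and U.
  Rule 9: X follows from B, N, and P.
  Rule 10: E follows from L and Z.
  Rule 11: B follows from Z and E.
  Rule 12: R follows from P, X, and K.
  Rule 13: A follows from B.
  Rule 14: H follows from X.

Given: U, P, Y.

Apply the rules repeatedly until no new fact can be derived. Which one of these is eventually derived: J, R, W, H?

From U, Y, and P, Rule 4 gives Z.
P and Y hold, so L follows (Rule 2).
L and Z hold, so E follows (Rule 10).
From E and L, Rule 7 gives N.
Z and E hold, so B follows (Rule 11).
From B, N, and P, Rule 9 gives X.
From X, Rule 14 gives H.
J would need M and U (Rule 1), but M is never established. R would need P, X, and K (Rule 12), but K is never established. W would need P, V, and X (Rule 6), but V is never established.

H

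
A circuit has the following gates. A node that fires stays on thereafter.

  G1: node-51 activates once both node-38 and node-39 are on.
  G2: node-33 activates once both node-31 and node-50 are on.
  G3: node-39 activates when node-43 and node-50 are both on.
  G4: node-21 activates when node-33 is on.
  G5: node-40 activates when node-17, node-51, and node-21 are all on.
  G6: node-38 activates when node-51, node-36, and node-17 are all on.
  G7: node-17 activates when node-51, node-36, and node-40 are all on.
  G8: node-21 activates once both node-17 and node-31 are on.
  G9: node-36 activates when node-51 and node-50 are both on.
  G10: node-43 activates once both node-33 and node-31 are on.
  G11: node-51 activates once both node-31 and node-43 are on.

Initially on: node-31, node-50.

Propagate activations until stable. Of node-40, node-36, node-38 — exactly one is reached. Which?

node-36

node-31 and node-50 are on, so node-33 activates (G2).
node-33 and node-31 are on, so node-43 activates (G10).
G11: node-31 and node-43 on → node-51 on.
node-51 and node-50 are on, so node-36 activates (G9).
node-38 would need node-51, node-36, and node-17 (G6), but node-17 never turns on. node-40 would need node-17, node-51, and node-21 (G5), but node-17 never turns on.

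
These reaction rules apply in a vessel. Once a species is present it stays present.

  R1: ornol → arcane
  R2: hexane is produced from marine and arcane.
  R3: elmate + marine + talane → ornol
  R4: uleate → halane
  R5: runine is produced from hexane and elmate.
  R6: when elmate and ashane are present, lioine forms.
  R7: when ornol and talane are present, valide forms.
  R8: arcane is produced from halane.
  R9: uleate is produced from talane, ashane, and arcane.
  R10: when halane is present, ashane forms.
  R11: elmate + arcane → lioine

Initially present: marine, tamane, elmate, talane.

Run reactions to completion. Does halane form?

No

halane would need uleate (R4), but uleate never forms.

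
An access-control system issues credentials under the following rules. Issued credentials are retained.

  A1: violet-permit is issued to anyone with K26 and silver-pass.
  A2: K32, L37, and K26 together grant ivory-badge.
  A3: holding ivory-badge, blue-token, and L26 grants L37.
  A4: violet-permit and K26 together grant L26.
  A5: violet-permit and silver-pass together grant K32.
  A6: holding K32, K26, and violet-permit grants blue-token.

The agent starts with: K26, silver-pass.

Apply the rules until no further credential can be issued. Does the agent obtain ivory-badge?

No

ivory-badge would need K32, L37, and K26 (A2), but L37 is never granted.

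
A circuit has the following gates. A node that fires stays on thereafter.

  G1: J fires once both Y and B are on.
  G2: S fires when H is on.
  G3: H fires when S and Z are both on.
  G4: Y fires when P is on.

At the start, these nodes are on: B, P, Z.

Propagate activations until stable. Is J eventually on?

Yes

P is on, so Y fires (G4).
G1: Y and B on → J on.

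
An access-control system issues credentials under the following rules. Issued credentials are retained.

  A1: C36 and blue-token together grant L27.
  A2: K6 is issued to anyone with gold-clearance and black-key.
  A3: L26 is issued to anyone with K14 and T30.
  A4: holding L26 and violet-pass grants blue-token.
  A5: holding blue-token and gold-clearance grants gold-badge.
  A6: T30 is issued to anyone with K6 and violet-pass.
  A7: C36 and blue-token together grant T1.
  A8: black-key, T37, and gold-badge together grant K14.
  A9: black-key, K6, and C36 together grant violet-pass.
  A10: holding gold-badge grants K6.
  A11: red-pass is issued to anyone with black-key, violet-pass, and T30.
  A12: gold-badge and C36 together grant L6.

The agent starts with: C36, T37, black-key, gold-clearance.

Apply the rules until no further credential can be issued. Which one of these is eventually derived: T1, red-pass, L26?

Holding gold-clearance and black-key grants K6 (A2).
Holding black-key, K6, and C36 grants violet-pass (A9).
Holding K6 and violet-pass grants T30 (A6).
Holding black-key, violet-pass, and T30 grants red-pass (A11).
L26 would need K14 and T30 (A3), but K14 is never granted. T1 would need C36 and blue-token (A7), but blue-token is never granted.

red-pass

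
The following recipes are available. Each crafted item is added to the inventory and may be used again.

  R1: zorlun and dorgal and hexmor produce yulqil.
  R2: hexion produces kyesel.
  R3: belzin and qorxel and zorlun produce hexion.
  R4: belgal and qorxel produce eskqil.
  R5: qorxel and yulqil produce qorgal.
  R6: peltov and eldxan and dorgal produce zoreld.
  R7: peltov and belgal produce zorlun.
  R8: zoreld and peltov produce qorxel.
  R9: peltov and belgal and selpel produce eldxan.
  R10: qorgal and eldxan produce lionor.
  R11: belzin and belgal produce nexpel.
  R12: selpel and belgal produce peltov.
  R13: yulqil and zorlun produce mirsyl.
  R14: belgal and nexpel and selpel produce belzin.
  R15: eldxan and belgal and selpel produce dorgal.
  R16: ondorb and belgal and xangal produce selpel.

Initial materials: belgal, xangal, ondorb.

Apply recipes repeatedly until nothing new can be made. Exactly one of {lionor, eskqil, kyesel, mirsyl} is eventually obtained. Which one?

Using R16, ondorb, belgal, and xangal make selpel.
selpel and belgal → peltov (R12).
Using R9, peltov, belgal, and selpel make eldxan.
eldxan and belgal and selpel → dorgal (R15).
Using R6, peltov, eldxan, and dorgal make zoreld.
Using R8, zoreld and peltov make qorxel.
belgal and qorxel → eskqil (R4).
lionor would need qorgal and eldxan (R10), but qorgal is never obtained. mirsyl would need yulqil and zorlun (R13), but yulqil is never obtained. kyesel would need hexion (R2), but hexion is never obtained.

eskqil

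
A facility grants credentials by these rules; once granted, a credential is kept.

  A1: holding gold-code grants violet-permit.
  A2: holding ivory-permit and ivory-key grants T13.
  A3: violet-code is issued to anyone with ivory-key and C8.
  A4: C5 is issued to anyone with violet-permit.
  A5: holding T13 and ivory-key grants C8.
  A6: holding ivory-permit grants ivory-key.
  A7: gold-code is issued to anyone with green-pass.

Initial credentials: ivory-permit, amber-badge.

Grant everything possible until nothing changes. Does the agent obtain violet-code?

Holding ivory-permit grants ivory-key (A6).
Holding ivory-permit and ivory-key grants T13 (A2).
Holding T13 and ivory-key grants C8 (A5).
Holding ivory-key and C8 grants violet-code (A3).

Yes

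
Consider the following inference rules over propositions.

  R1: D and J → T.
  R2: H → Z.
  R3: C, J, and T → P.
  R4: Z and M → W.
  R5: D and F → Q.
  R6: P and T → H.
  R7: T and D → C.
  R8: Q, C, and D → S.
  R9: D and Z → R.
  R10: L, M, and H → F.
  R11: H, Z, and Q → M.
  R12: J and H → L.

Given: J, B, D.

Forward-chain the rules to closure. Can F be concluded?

No

F would need L, M, and H (R10), but M is never established.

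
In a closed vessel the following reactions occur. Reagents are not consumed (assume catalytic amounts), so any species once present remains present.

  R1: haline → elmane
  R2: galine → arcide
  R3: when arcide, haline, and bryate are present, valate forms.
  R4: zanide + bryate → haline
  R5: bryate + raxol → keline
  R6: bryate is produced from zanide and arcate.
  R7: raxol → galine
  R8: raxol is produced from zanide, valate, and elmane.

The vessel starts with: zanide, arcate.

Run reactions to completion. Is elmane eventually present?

Yes

zanide and arcate present → bryate forms (R6).
zanide and bryate present → haline forms (R4).
haline present → elmane forms (R1).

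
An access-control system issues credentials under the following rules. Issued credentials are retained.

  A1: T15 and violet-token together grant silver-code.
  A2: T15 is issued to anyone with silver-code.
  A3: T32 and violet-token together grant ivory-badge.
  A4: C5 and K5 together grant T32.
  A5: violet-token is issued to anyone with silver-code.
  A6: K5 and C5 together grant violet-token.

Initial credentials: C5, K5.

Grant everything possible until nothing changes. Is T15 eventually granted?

T15 would need silver-code (A2), but silver-code is never granted.

No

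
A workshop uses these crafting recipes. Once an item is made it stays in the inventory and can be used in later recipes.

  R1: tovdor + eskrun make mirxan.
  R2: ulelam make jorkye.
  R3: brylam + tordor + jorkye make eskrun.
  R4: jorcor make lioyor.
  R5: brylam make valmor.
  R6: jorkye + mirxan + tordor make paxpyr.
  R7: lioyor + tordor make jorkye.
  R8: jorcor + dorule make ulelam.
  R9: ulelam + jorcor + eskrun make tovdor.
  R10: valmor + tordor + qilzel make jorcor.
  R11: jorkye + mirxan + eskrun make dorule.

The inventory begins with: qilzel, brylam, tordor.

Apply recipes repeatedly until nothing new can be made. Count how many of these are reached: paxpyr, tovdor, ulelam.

paxpyr would need jorkye, mirxan, and tordor (R6), but mirxan is never obtained.
tovdor would need ulelam, jorcor, and eskrun (R9), but ulelam is never obtained.
ulelam would need jorcor and dorule (R8), but dorule is never obtained.
None of the 3 are reached.

0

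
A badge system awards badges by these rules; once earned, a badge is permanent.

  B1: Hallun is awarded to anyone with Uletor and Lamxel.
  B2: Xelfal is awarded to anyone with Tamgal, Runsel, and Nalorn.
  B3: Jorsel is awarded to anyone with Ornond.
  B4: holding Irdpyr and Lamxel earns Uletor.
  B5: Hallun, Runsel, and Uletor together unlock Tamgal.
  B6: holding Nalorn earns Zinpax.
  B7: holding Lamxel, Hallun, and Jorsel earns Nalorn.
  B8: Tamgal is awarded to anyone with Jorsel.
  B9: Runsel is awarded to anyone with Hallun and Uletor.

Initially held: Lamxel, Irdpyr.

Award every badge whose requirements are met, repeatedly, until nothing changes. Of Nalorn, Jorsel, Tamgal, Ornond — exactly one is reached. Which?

Tamgal

With Irdpyr and Lamxel, Uletor is earned (B4).
With Uletor and Lamxel, Hallun is earned (B1).
With Hallun and Uletor, Runsel is earned (B9).
With Hallun, Runsel, and Uletor, Tamgal is earned (B5).
Jorsel would need Ornond (B3), but Ornond is never earned. Nalorn would need Lamxel, Hallun, and Jorsel (B7), but Jorsel is never earned. No rule produces Ornond, and it is not given.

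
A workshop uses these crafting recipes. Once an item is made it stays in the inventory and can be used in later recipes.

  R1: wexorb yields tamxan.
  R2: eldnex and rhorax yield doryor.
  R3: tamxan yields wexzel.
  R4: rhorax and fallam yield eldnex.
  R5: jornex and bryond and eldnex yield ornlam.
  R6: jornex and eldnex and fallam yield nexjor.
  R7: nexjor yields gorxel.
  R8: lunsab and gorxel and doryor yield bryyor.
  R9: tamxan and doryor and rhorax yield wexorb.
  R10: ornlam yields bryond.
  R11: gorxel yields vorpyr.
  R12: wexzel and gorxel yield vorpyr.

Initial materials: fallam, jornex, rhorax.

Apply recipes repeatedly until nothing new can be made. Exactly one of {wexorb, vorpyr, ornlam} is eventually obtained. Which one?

vorpyr

Using R4, rhorax and fallam make eldnex.
jornex and eldnex and fallam → nexjor (R6).
Using R7, nexjor makes gorxel.
gorxel → vorpyr (R11).
ornlam would need jornex, bryond, and eldnex (R5), but bryond is never obtained. wexorb would need tamxan, doryor, and rhorax (R9), but tamxan is never obtained.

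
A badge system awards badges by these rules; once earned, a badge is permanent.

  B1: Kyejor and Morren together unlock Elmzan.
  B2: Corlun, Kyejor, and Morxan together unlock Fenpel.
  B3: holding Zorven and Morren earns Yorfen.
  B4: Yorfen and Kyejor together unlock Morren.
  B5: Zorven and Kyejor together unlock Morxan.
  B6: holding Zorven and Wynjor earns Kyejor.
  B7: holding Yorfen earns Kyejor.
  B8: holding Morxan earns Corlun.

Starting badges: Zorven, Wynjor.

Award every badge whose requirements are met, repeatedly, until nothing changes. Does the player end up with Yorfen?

Yorfen would need Zorven and Morren (B3), but Morren is never earned.

No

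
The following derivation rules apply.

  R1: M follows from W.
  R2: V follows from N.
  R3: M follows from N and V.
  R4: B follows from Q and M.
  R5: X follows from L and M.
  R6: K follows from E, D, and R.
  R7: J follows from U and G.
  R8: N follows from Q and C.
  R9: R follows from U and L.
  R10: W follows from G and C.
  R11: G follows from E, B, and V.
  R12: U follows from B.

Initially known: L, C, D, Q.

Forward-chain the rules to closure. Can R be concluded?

Yes

Q and C hold, so N follows (R8).
From N, R2 gives V.
From N and V, R3 gives M.
From Q and M, R4 gives B.
From B, R12 gives U.
U and L hold, so R follows (R9).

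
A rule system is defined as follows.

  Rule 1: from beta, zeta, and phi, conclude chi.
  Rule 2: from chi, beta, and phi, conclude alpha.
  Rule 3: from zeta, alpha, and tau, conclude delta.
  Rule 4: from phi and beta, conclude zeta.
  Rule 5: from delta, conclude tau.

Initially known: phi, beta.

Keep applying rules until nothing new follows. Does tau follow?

No

tau would need delta (Rule 5), but delta is never established.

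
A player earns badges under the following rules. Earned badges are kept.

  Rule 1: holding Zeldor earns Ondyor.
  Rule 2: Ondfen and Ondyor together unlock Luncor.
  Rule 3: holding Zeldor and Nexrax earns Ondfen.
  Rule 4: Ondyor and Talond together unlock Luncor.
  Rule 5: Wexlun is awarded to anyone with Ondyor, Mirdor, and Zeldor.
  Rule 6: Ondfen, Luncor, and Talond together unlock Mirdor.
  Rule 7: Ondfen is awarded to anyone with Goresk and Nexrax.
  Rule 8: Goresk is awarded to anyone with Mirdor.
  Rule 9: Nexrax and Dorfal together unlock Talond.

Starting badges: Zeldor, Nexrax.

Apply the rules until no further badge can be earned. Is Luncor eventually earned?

With Zeldor and Nexrax, Ondfen is earned (Rule 3).
With Zeldor, Ondyor is earned (Rule 1).
With Ondfen and Ondyor, Luncor is earned (Rule 2).

Yes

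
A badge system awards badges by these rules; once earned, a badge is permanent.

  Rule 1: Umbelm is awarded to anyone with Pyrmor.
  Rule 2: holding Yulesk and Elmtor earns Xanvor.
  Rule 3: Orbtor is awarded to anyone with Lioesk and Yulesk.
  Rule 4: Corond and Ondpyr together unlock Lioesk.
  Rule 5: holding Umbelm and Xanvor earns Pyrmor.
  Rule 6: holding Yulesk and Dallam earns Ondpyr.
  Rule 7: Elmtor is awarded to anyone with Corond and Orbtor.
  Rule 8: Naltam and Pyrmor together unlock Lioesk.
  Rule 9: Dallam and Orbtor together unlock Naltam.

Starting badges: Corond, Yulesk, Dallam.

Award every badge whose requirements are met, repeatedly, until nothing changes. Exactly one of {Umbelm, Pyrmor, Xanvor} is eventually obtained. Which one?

With Yulesk and Dallam, Ondpyr is earned (Rule 6).
With Corond and Ondpyr, Lioesk is earned (Rule 4).
With Lioesk and Yulesk, Orbtor is earned (Rule 3).
With Corond and Orbtor, Elmtor is earned (Rule 7).
With Yulesk and Elmtor, Xanvor is earned (Rule 2).
Umbelm would need Pyrmor (Rule 1), but Pyrmor is never earned. Pyrmor would need Umbelm and Xanvor (Rule 5), but Umbelm is never earned.

Xanvor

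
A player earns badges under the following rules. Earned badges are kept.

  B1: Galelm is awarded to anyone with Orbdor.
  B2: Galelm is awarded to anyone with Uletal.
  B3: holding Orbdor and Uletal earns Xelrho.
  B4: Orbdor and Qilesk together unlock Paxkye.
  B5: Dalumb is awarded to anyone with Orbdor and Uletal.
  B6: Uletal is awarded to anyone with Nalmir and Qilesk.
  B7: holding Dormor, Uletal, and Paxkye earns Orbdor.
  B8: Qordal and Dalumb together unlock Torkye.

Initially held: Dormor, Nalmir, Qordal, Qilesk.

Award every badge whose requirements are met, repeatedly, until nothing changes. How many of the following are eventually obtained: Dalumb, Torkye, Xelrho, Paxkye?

0

Dalumb would need Orbdor and Uletal (B5), but Orbdor is never earned.
Torkye would need Qordal and Dalumb (B8), but Dalumb is never earned.
Xelrho would need Orbdor and Uletal (B3), but Orbdor is never earned.
Paxkye would need Orbdor and Qilesk (B4), but Orbdor is never earned.
None of the 4 are reached.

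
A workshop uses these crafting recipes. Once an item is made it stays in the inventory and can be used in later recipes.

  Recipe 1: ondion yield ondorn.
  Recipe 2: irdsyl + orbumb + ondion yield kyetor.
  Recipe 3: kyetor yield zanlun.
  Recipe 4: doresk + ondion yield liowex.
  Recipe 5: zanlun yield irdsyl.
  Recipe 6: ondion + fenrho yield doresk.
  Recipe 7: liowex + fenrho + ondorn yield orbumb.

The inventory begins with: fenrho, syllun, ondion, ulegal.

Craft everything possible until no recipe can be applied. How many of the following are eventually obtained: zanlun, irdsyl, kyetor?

0

zanlun would need kyetor (Recipe 3), but kyetor is never obtained.
irdsyl would need zanlun (Recipe 5), but zanlun is never obtained.
kyetor would need irdsyl, orbumb, and ondion (Recipe 2), but irdsyl is never obtained.
None of the 3 are reached.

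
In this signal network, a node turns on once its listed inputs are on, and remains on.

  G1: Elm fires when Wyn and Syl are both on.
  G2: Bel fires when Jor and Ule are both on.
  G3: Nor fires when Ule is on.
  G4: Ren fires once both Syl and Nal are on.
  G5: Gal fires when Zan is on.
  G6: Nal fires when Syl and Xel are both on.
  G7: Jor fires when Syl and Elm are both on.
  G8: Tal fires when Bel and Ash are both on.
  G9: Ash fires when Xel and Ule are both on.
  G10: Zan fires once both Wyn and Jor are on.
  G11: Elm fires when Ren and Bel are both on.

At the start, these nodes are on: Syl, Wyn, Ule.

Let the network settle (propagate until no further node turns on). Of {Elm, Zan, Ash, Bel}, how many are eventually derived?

G1: Wyn and Syl on → Elm on.
Syl and Elm are on, so Jor fires (G7).
G10: Wyn and Jor on → Zan on.
G2: Jor and Ule on → Bel on.
Elm: reached.
Zan: reached.
Ash would need Xel and Ule (G9), but Xel never turns on.
Bel: reached.
Reached: Elm, Zan, and Bel — 3 of the 4.

3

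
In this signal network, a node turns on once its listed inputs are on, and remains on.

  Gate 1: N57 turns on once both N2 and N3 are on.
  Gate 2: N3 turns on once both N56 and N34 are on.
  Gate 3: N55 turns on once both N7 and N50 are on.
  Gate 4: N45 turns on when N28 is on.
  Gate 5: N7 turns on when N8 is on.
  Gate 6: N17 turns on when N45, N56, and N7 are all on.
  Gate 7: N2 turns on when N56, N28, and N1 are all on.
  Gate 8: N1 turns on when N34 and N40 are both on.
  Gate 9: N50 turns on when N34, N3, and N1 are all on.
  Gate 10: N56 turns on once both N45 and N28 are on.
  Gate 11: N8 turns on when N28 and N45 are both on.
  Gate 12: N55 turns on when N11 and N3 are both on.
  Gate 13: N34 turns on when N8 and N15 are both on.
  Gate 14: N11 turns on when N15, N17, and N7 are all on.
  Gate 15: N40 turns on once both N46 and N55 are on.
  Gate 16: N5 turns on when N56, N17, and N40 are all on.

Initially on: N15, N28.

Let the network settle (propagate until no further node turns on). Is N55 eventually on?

Gate 4: N28 on → N45 on.
N28 and N45 are on, so N8 turns on (Gate 11).
Gate 10: N45 and N28 on → N56 on.
N8 and N15 are on, so N34 turns on (Gate 13).
Gate 5: N8 on → N7 on.
Gate 6: N45, N56, and N7 on → N17 on.
Gate 2: N56 and N34 on → N3 on.
N15, N17, and N7 are on, so N11 turns on (Gate 14).
N11 and N3 are on, so N55 turns on (Gate 12).

Yes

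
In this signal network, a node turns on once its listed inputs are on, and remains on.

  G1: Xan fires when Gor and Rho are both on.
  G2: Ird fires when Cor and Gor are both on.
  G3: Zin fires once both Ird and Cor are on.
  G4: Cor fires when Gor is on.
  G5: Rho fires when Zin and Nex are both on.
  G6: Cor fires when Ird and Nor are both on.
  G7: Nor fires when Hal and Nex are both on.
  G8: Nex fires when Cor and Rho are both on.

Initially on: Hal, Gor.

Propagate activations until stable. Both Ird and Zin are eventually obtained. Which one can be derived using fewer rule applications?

Ird

Ird: Gor is on, so Cor fires (G4). Cor and Gor are on, so Ird fires (G2). [2 rule applications]
Zin: G4: Gor on → Cor on. G2: Cor and Gor on → Ird on. Ird and Cor are on, so Zin fires (G3). [3 rule applications]
Ird needs fewer.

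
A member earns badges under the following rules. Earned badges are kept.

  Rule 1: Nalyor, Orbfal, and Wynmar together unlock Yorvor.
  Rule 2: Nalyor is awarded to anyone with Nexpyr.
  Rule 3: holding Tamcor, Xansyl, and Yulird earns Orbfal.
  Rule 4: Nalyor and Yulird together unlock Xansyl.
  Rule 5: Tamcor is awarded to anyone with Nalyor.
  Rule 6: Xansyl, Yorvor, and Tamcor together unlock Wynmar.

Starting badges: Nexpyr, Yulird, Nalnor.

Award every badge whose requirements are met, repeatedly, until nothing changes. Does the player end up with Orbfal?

With Nexpyr, Nalyor is earned (Rule 2).
With Nalyor, Tamcor is earned (Rule 5).
With Nalyor and Yulird, Xansyl is earned (Rule 4).
With Tamcor, Xansyl, and Yulird, Orbfal is earned (Rule 3).

Yes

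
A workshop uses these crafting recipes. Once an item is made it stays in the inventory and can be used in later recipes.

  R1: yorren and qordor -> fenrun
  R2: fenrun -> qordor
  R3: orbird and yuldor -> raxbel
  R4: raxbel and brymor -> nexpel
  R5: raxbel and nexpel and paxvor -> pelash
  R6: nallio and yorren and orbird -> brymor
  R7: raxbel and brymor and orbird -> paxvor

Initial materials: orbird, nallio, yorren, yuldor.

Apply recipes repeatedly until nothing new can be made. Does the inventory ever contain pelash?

Yes

nallio and yorren and orbird -> brymor (R6).
Using R3, orbird and yuldor make raxbel.
Using R7, raxbel, brymor, and orbird make paxvor.
raxbel and brymor -> nexpel (R4).
raxbel and nexpel and paxvor -> pelash (R5).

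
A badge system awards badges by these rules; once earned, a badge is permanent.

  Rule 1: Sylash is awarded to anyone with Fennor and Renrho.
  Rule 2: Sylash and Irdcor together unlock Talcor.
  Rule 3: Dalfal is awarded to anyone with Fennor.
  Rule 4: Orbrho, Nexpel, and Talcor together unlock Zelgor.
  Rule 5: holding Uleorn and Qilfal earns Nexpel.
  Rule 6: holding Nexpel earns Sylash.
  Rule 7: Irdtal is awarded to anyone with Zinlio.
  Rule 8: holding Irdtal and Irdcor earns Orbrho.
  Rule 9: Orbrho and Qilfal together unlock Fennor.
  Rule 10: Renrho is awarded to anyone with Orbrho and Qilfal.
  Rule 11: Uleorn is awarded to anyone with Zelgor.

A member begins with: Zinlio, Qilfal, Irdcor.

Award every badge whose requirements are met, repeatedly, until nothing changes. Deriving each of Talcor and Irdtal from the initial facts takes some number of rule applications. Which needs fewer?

Irdtal

Irdtal: With Zinlio, Irdtal is earned (Rule 7). [1 rule application]
Talcor: With Zinlio, Irdtal is earned (Rule 7). With Irdtal and Irdcor, Orbrho is earned (Rule 8). With Orbrho and Qilfal, Renrho is earned (Rule 10). With Orbrho and Qilfal, Fennor is earned (Rule 9). With Fennor and Renrho, Sylash is earned (Rule 1). With Sylash and Irdcor, Talcor is earned (Rule 2). [6 rule applications]
Irdtal needs fewer.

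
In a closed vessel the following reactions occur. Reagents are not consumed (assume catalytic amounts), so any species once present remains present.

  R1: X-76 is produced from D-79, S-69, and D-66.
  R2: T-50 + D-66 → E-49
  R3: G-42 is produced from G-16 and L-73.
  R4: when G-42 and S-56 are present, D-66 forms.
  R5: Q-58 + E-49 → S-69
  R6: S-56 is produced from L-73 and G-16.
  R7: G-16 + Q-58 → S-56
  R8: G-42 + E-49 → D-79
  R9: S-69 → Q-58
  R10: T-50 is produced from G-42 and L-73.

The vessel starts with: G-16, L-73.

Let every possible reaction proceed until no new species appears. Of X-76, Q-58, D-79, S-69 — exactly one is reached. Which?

D-79

G-16 and L-73 present → G-42 forms (R3).
L-73 and G-16 present → S-56 forms (R6).
G-42 and L-73 present → T-50 forms (R10).
G-42 and S-56 present → D-66 forms (R4).
T-50 and D-66 present → E-49 forms (R2).
G-42 and E-49 present → D-79 forms (R8).
X-76 would need D-79, S-69, and D-66 (R1), but S-69 never forms. S-69 would need Q-58 and E-49 (R5), but Q-58 never forms. Q-58 would need S-69 (R9), but S-69 never forms.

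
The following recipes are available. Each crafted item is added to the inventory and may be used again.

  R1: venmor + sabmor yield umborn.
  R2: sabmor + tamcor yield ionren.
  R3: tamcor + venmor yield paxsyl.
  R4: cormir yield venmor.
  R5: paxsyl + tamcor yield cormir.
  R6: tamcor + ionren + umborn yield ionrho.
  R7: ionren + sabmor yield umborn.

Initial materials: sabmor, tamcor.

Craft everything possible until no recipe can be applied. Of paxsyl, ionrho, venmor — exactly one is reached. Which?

sabmor + tamcor → ionren (R2).
ionren + sabmor → umborn (R7).
Using R6, tamcor, ionren, and umborn make ionrho.
paxsyl would need tamcor and venmor (R3), but venmor is never obtained. venmor would need cormir (R4), but cormir is never obtained.

ionrho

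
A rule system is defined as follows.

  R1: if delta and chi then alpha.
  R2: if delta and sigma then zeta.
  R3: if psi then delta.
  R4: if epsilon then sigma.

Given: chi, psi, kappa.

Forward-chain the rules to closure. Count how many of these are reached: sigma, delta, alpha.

2

psi holds, so delta follows (R3).
From delta and chi, R1 gives alpha.
sigma would need epsilon (R4), but epsilon is never established.
delta: reached.
alpha: reached.
Reached: delta and alpha — 2 of the 3.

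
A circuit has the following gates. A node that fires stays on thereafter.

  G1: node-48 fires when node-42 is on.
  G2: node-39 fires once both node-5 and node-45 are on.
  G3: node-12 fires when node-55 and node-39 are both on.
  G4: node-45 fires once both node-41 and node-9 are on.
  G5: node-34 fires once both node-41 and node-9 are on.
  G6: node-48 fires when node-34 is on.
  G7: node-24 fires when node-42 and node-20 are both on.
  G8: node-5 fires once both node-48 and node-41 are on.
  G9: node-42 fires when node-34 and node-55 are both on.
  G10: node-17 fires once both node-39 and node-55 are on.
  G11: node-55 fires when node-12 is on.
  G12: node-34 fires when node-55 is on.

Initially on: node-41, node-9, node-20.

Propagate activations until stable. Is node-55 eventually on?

node-55 would need node-12 (G11), but node-12 never turns on.

No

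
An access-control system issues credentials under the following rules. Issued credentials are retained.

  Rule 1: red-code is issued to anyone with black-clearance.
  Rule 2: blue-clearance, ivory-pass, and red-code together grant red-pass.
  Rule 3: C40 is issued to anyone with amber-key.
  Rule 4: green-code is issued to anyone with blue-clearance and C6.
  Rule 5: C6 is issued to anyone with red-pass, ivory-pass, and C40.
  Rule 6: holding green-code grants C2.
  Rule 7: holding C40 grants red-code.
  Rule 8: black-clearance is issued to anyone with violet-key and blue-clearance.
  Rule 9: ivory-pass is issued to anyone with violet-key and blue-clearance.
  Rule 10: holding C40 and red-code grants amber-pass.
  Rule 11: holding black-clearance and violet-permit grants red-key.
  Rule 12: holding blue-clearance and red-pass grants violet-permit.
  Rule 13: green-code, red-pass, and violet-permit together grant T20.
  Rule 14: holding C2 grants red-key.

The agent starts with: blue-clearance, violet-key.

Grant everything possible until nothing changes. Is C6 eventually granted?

No

C6 would need red-pass, ivory-pass, and C40 (Rule 5), but C40 is never granted.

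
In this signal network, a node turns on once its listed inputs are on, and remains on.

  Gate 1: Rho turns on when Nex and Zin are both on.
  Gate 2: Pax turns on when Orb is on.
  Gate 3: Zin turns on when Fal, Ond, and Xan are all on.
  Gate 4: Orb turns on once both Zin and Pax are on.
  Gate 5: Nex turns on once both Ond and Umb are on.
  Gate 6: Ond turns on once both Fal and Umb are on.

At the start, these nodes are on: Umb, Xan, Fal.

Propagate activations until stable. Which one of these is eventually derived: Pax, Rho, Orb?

Rho

Fal and Umb are on, so Ond turns on (Gate 6).
Gate 5: Ond and Umb on → Nex on.
Gate 3: Fal, Ond, and Xan on → Zin on.
Gate 1: Nex and Zin on → Rho on.
Pax would need Orb (Gate 2), but Orb never turns on. Orb would need Zin and Pax (Gate 4), but Pax never turns on.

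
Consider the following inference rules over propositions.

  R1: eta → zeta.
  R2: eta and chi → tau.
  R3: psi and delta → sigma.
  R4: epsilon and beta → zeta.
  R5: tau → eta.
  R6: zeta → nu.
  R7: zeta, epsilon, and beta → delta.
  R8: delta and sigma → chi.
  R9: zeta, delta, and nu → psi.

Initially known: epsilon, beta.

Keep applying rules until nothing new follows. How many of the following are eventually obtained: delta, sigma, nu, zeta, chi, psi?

6

From epsilon and beta, R4 gives zeta.
From zeta, epsilon, and beta, R7 gives delta.
zeta holds, so nu follows (R6).
From zeta, delta, and nu, R9 gives psi.
psi and delta hold, so sigma follows (R3).
From delta and sigma, R8 gives chi.
delta: reached.
sigma: reached.
nu: reached.
zeta: reached.
chi: reached.
psi: reached.
All 6 are reached.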